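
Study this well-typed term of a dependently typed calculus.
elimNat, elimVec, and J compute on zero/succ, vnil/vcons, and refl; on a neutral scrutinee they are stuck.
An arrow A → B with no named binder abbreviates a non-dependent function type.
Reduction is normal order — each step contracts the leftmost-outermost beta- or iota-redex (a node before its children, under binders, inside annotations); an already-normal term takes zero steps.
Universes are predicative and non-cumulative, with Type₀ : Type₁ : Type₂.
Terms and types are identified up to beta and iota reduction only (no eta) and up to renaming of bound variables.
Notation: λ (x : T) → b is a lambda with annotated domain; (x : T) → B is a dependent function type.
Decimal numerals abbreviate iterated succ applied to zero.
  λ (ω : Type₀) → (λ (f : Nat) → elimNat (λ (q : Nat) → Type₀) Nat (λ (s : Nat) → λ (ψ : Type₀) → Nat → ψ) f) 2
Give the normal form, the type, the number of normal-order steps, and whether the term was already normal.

resulting normal form:
  λ (ω : Type₀) → Nat → Nat → Nat
type:
  Type₀ → Type₀
reduction steps (normal order): 8
already normal: no
first contracted redex: a beta-redex


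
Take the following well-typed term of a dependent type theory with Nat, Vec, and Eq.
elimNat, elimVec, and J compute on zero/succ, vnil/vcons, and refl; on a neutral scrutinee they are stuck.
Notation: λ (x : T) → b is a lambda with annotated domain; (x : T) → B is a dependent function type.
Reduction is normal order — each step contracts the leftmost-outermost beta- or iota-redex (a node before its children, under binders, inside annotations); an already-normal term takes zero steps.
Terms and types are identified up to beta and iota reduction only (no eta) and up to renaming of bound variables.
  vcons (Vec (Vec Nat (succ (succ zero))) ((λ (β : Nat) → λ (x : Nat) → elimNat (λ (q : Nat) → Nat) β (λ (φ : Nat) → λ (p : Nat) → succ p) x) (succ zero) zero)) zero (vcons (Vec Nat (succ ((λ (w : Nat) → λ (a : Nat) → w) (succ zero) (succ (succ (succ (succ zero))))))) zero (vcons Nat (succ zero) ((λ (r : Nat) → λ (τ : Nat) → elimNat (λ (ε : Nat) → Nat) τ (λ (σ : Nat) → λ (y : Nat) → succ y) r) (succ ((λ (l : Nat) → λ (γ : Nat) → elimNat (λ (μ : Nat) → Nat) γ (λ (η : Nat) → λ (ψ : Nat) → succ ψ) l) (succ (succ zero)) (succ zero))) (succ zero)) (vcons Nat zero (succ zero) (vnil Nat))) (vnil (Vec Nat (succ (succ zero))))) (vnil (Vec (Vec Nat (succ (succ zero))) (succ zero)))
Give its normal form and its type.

reduced normal form:
  vcons (Vec (Vec Nat (succ (succ zero))) (succ zero)) zero (vcons (Vec Nat (succ (succ zero))) zero (vcons Nat (succ zero) (succ (succ (succ (succ (succ zero))))) (vcons Nat zero (succ zero) (vnil Nat))) (vnil (Vec Nat (succ (succ zero))))) (vnil (Vec (Vec Nat (succ (succ zero))) (succ zero)))
type:
  Vec (Vec (Vec Nat (succ (succ zero))) (succ zero)) (succ zero)
observation: the term reaches its normal form after 29 normal-order steps.


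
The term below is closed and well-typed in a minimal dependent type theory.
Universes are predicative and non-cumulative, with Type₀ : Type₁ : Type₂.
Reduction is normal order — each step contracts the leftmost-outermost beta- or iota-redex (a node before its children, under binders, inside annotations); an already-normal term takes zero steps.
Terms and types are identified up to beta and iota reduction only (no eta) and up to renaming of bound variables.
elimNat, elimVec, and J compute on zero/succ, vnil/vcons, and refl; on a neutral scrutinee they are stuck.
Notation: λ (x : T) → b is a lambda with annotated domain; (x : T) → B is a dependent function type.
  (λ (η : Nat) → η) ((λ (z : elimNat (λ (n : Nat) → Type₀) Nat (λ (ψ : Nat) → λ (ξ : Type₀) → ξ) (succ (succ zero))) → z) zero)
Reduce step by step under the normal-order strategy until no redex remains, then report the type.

reduction (normal order):
  (λ (η : Nat) → η) ((λ (z : elimNat (λ (n : Nat) → Type₀) Nat (λ (ψ : Nat) → λ (ξ : Type₀) → ξ) (succ (succ zero))) → z) zero)
  ~> (λ (η : elimNat (λ (z : Nat) → Type₀) Nat (λ (n : Nat) → λ (ψ : Type₀) → ψ) (succ (succ zero))) → η) zero
  ~> zero
inferred type:
  Nat


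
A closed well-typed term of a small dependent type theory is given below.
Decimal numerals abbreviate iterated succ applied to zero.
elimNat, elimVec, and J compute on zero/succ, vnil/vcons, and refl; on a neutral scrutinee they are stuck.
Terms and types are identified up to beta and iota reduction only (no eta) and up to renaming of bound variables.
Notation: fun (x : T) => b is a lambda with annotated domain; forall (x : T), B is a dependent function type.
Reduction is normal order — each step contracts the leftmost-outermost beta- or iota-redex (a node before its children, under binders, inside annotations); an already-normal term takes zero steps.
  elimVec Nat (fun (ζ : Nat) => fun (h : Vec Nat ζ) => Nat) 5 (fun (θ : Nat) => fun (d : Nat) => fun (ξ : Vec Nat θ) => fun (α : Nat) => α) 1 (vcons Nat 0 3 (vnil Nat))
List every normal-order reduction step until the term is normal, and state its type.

normal-order reduction sequence:
  elimVec Nat (fun (ζ : Nat) => fun (h : Vec Nat ζ) => Nat) 5 (fun (θ : Nat) => fun (d : Nat) => fun (ξ : Vec Nat θ) => fun (α : Nat) => α) 1 (vcons Nat 0 3 (vnil Nat))
  ~> (fun (ζ : Nat) => fun (h : Nat) => fun (θ : Vec Nat ζ) => fun (d : Nat) => d) 0 3 (vnil Nat) (elimVec Nat (fun (ξ : Nat) => fun (α : Vec Nat ξ) => Nat) 5 (fun (y : Nat) => fun (v : Nat) => fun (χ : Vec Nat y) => fun (s : Nat) => s) 0 (vnil Nat))
  ~> (fun (ζ : Nat) => fun (h : Vec Nat 0) => fun (θ : Nat) => θ) 3 (vnil Nat) (elimVec Nat (fun (d : Nat) => fun (ξ : Vec Nat d) => Nat) 5 (fun (α : Nat) => fun (y : Nat) => fun (v : Vec Nat α) => fun (χ : Nat) => χ) 0 (vnil Nat))
  ~> (fun (ζ : Vec Nat 0) => fun (h : Nat) => h) (vnil Nat) (elimVec Nat (fun (θ : Nat) => fun (d : Vec Nat θ) => Nat) 5 (fun (ξ : Nat) => fun (α : Nat) => fun (y : Vec Nat ξ) => fun (v : Nat) => v) 0 (vnil Nat))
  ~> (fun (ζ : Nat) => ζ) (elimVec Nat (fun (h : Nat) => fun (θ : Vec Nat h) => Nat) 5 (fun (d : Nat) => fun (ξ : Nat) => fun (α : Vec Nat d) => fun (y : Nat) => y) 0 (vnil Nat))
  ~> elimVec Nat (fun (ζ : Nat) => fun (h : Vec Nat ζ) => Nat) 5 (fun (θ : Nat) => fun (d : Nat) => fun (ξ : Vec Nat θ) => fun (α : Nat) => α) 0 (vnil Nat)
  ~> 5
inferred type:
  Nat


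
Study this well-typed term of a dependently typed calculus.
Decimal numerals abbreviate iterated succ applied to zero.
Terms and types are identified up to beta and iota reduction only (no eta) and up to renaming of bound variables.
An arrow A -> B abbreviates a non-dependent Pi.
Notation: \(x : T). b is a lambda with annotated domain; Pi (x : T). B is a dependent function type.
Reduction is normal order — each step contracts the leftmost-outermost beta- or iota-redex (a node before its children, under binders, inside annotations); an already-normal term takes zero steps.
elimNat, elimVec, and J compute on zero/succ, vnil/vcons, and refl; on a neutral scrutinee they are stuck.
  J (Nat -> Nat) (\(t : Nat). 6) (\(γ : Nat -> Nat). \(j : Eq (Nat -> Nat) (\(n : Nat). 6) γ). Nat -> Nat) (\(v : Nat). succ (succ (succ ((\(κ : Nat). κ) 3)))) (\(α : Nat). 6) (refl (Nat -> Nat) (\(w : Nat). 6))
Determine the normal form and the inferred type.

reduced normal form:
  \(t : Nat). 6
type:
  Nat -> Nat


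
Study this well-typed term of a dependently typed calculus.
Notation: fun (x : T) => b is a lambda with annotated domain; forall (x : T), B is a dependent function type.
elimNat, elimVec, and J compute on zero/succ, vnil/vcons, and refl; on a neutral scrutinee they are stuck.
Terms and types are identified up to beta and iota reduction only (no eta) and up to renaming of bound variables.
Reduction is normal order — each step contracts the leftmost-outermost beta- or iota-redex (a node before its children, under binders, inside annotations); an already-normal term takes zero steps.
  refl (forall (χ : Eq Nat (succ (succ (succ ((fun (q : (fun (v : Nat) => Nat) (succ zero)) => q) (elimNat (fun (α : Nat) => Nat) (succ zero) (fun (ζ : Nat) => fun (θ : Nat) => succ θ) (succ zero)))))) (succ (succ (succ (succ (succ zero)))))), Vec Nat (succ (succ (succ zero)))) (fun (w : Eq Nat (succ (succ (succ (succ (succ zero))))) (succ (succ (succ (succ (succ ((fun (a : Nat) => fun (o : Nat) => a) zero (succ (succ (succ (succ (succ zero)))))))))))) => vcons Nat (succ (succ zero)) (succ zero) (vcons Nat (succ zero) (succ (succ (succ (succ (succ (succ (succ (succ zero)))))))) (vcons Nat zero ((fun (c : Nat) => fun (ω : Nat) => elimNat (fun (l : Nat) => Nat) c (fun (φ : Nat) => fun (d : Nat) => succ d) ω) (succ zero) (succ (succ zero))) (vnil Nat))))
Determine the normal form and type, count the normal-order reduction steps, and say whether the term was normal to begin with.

resulting normal form:
  refl (forall (χ : Eq Nat (succ (succ (succ (succ (succ zero))))) (succ (succ (succ (succ (succ zero)))))), Vec Nat (succ (succ (succ zero)))) (fun (q : Eq Nat (succ (succ (succ (succ (succ zero))))) (succ (succ (succ (succ (succ zero)))))) => vcons Nat (succ (succ zero)) (succ zero) (vcons Nat (succ zero) (succ (succ (succ (succ (succ (succ (succ (succ zero)))))))) (vcons Nat zero (succ (succ (succ zero))) (vnil Nat))))
type:
  Eq (forall (χ : Eq Nat (succ (succ (succ (succ (succ zero))))) (succ (succ (succ (succ (succ zero)))))), Vec Nat (succ (succ (succ zero)))) (fun (q : Eq Nat (succ (succ (succ (succ (succ zero))))) (succ (succ (succ (succ (succ zero)))))) => vcons Nat (succ (succ zero)) (succ zero) (vcons Nat (succ zero) (succ (succ (succ (succ (succ (succ (succ (succ zero)))))))) (vcons Nat zero (succ (succ (succ zero))) (vnil Nat)))) (fun (v : Eq Nat (succ (succ (succ (succ (succ zero))))) (succ (succ (succ (succ (succ zero)))))) => vcons Nat (succ (succ zero)) (succ zero) (vcons Nat (succ zero) (succ (succ (succ (succ (succ (succ (succ (succ zero)))))))) (vcons Nat zero (succ (succ (succ zero))) (vnil Nat))))
normal-order step count: 16
started in normal form: no
first contracted redex: a beta-redex


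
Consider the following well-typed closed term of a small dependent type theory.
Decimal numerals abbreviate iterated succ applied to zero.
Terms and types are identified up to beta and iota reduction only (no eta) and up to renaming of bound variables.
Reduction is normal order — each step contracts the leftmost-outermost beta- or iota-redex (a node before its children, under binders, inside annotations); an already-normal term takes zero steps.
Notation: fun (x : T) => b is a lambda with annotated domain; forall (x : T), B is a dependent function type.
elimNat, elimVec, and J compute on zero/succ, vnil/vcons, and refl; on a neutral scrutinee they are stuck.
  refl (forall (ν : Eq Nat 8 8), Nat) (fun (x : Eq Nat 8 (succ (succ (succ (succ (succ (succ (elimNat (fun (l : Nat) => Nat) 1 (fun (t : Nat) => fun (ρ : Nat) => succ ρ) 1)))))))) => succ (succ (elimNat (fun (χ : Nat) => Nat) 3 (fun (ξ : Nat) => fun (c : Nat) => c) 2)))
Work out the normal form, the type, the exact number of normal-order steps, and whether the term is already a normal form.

normal form:
  refl (forall (ν : Eq Nat 8 8), Nat) (fun (x : Eq Nat 8 8) => 5)
type:
  Eq (forall (ν : Eq Nat 8 8), Nat) (fun (x : Eq Nat 8 8) => 5) (fun (l : Eq Nat 8 8) => 5)
reduction steps (normal order): 11
already normal: no
first redex: an elimNat iota-redex


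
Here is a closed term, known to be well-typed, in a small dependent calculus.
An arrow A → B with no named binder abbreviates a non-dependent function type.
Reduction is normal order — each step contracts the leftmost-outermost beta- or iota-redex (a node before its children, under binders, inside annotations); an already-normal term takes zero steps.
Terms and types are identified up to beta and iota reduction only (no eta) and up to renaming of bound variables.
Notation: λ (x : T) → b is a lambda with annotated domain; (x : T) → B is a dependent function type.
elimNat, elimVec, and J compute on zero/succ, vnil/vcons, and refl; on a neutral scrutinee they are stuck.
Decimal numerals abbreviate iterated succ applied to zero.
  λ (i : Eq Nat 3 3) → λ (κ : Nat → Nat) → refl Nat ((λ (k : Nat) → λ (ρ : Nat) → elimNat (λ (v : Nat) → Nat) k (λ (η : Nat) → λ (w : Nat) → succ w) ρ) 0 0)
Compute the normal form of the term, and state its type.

normal form:
  λ (i : Eq Nat 3 3) → λ (κ : Nat → Nat) → refl Nat 0
the term's type:
  Eq Nat 3 3 → (Nat → Nat) → Eq Nat 0 0
observation: 3 normal-order steps normalize the term, beginning with a beta-redex.


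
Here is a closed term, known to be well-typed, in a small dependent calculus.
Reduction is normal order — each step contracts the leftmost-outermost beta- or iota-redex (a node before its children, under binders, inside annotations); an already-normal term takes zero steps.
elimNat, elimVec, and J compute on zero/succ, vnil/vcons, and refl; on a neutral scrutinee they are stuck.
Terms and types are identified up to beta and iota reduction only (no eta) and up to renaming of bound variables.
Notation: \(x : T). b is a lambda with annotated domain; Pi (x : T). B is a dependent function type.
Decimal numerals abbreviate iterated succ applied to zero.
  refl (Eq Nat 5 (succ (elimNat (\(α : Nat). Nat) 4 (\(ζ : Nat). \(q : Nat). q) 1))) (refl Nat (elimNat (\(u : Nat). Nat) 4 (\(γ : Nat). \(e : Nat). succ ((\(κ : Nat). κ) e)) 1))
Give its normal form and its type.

normal form:
  refl (Eq Nat 5 5) (refl Nat 5)
inferred type:
  Eq (Eq Nat 5 5) (refl Nat 5) (refl Nat 5)


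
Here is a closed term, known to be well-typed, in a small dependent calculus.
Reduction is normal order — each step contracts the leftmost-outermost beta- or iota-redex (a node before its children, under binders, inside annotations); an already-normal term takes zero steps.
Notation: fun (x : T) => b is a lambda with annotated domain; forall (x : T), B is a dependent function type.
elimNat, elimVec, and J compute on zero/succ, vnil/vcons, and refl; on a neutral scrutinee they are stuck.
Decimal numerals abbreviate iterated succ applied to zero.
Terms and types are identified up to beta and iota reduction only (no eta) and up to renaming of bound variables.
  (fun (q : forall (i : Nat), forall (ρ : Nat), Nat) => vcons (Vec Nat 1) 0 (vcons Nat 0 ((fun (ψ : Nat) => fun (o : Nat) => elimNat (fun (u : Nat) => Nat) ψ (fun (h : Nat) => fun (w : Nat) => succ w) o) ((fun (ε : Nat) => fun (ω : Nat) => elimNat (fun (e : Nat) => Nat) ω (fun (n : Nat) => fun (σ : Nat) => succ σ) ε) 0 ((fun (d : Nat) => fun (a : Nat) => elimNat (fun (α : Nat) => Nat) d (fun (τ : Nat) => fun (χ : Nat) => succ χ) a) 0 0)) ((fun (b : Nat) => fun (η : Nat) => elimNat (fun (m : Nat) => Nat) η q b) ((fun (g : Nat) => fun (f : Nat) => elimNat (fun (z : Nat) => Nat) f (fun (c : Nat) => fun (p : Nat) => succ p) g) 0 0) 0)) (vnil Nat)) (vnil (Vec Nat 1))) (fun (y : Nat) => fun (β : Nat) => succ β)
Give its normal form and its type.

reduced normal form:
  vcons (Vec Nat 1) 0 (vcons Nat 0 0 (vnil Nat)) (vnil (Vec Nat 1))
the term's type:
  Vec (Vec Nat 1) 1
observation: contracting a beta-redex first, the term normalizes in 16 steps.


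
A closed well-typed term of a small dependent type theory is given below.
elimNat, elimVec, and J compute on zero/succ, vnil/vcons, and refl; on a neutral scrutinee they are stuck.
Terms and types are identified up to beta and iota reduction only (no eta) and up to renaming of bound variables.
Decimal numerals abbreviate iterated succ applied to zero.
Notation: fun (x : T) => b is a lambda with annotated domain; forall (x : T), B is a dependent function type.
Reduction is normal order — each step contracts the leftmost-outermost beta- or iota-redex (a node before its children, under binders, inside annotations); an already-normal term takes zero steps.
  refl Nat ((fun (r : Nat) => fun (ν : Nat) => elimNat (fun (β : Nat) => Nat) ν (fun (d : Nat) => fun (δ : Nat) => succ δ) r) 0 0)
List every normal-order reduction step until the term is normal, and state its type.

normal-order reduction sequence:
  refl Nat ((fun (r : Nat) => fun (ν : Nat) => elimNat (fun (β : Nat) => Nat) ν (fun (d : Nat) => fun (δ : Nat) => succ δ) r) 0 0)
  ~> refl Nat ((fun (r : Nat) => elimNat (fun (ν : Nat) => Nat) r (fun (β : Nat) => fun (d : Nat) => succ d) 0) 0)
  ~> refl Nat (elimNat (fun (r : Nat) => Nat) 0 (fun (ν : Nat) => fun (β : Nat) => succ β) 0)
  ~> refl Nat 0
type:
  Eq Nat 0 0


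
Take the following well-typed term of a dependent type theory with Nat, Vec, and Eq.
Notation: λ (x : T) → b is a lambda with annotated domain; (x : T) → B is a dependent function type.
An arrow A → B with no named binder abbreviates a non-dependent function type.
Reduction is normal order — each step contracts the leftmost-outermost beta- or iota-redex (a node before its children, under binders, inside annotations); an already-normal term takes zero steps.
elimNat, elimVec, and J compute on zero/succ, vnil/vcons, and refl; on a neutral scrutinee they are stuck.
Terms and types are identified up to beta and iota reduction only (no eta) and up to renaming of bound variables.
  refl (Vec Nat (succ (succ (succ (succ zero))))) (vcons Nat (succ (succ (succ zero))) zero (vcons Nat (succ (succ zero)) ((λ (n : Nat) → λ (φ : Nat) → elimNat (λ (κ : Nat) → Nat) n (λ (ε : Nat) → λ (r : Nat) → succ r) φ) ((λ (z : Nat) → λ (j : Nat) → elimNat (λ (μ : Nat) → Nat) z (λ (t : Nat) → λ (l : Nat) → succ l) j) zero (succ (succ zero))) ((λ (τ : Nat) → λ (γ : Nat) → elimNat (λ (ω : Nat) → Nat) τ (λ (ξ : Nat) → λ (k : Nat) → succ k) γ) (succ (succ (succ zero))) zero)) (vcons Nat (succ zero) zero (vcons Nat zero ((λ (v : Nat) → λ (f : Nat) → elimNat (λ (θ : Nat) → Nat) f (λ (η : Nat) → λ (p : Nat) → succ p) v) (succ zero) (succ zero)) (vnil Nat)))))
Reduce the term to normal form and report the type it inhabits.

normal form:
  refl (Vec Nat (succ (succ (succ (succ zero))))) (vcons Nat (succ (succ (succ zero))) zero (vcons Nat (succ (succ zero)) (succ (succ (succ (succ (succ zero))))) (vcons Nat (succ zero) zero (vcons Nat zero (succ (succ zero)) (vnil Nat)))))
inferred type:
  Eq (Vec Nat (succ (succ (succ (succ zero))))) (vcons Nat (succ (succ (succ zero))) zero (vcons Nat (succ (succ zero)) (succ (succ (succ (succ (succ zero))))) (vcons Nat (succ zero) zero (vcons Nat zero (succ (succ zero)) (vnil Nat))))) (vcons Nat (succ (succ (succ zero))) zero (vcons Nat (succ (succ zero)) (succ (succ (succ (succ (succ zero))))) (vcons Nat (succ zero) zero (vcons Nat zero (succ (succ zero)) (vnil Nat)))))


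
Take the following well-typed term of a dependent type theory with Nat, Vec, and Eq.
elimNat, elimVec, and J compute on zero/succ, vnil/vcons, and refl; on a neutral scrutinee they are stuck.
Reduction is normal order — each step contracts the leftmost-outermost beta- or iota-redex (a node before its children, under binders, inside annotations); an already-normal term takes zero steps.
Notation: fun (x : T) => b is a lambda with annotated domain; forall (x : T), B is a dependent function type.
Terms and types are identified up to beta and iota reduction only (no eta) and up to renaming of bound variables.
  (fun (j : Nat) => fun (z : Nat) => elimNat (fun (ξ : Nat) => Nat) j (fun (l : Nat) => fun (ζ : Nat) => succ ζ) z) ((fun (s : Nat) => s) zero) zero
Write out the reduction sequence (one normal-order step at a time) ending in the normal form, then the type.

reduction (normal order):
  (fun (j : Nat) => fun (z : Nat) => elimNat (fun (ξ : Nat) => Nat) j (fun (l : Nat) => fun (ζ : Nat) => succ ζ) z) ((fun (s : Nat) => s) zero) zero
  ~> (fun (j : Nat) => elimNat (fun (z : Nat) => Nat) ((fun (ξ : Nat) => ξ) zero) (fun (l : Nat) => fun (ζ : Nat) => succ ζ) j) zero
  ~> elimNat (fun (j : Nat) => Nat) ((fun (z : Nat) => z) zero) (fun (ξ : Nat) => fun (l : Nat) => succ l) zero
  ~> (fun (j : Nat) => j) zero
  ~> zero
the term's type:
  Nat


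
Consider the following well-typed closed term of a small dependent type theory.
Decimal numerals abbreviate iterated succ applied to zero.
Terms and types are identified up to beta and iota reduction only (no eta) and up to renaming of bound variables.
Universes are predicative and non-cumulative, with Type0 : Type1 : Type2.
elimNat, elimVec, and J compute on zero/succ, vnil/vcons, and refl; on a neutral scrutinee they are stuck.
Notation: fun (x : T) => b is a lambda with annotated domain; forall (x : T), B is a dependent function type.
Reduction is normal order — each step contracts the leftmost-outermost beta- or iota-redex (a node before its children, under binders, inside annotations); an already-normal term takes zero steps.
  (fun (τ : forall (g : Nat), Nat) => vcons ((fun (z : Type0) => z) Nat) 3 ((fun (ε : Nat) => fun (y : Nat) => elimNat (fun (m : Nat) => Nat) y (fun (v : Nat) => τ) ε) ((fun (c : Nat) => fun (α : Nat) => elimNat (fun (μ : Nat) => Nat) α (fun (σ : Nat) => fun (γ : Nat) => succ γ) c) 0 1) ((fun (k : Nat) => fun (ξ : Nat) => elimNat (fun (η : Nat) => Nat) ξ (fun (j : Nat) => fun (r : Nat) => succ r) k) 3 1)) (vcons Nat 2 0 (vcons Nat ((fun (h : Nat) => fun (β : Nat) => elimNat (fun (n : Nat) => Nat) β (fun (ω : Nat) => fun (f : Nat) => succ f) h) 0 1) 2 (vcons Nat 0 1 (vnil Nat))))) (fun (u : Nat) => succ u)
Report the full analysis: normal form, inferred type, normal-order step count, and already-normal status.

normal form:
  vcons Nat 3 5 (vcons Nat 2 0 (vcons Nat 1 2 (vcons Nat 0 1 (vnil Nat))))
inferred type:
  Vec Nat 4
reduction steps (normal order): 26
term was already normal: no
first contracted redex: a beta-redex


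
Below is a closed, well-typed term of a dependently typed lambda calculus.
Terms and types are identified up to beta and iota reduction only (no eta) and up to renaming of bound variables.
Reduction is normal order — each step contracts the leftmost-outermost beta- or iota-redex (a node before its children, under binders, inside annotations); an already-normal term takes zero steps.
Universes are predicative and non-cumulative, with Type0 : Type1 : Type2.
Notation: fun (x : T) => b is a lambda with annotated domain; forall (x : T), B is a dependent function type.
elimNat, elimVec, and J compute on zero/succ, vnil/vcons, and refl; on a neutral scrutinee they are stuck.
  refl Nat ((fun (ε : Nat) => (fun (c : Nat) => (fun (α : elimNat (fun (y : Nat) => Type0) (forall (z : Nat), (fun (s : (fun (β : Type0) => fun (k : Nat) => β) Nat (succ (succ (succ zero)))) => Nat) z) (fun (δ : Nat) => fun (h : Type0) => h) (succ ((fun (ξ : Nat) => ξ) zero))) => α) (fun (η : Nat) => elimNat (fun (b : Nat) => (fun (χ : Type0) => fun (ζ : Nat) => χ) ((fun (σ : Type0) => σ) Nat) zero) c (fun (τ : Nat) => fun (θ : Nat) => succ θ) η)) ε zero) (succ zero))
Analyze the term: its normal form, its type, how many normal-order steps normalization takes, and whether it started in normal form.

reduced normal form:
  refl Nat (succ zero)
inferred type:
  Eq Nat (succ zero) (succ zero)
steps to reach normal form (normal order): 5
started in normal form: no
first redex: a beta-redex


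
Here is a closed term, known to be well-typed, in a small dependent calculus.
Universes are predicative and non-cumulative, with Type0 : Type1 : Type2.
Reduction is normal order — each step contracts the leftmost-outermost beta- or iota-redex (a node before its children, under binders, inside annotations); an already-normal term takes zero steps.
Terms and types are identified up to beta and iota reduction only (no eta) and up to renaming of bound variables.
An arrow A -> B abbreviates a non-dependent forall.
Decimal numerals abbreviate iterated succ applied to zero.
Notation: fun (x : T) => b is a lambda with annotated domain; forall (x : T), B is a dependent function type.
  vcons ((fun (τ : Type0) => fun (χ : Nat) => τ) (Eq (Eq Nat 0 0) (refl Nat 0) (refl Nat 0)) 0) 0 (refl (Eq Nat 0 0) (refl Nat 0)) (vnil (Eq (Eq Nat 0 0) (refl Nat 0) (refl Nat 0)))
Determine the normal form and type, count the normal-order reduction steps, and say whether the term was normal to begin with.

normal form:
  vcons (Eq (Eq Nat 0 0) (refl Nat 0) (refl Nat 0)) 0 (refl (Eq Nat 0 0) (refl Nat 0)) (vnil (Eq (Eq Nat 0 0) (refl Nat 0) (refl Nat 0)))
inferred type:
  Vec (Eq (Eq Nat 0 0) (refl Nat 0) (refl Nat 0)) 1
steps to reach normal form (normal order): 2
started in normal form: no
first contracted redex: a beta-redex


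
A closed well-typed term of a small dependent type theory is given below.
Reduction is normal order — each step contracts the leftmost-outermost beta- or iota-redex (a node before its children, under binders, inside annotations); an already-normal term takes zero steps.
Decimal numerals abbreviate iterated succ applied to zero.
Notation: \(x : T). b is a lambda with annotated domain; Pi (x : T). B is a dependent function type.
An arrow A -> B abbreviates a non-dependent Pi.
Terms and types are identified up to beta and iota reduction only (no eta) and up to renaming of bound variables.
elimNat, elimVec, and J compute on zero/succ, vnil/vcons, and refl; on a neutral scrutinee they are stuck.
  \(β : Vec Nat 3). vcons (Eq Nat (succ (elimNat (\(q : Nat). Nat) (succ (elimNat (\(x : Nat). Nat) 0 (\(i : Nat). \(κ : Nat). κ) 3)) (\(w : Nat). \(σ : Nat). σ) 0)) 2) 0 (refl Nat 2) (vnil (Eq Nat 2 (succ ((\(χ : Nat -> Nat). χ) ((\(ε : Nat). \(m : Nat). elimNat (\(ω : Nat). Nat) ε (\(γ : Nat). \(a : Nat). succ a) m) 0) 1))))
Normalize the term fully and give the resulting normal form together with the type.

reduced normal form:
  \(β : Vec Nat 3). vcons (Eq Nat 2 2) 0 (refl Nat 2) (vnil (Eq Nat 2 2))
the term's type:
  Vec Nat 3 -> Vec (Eq Nat 2 2) 1


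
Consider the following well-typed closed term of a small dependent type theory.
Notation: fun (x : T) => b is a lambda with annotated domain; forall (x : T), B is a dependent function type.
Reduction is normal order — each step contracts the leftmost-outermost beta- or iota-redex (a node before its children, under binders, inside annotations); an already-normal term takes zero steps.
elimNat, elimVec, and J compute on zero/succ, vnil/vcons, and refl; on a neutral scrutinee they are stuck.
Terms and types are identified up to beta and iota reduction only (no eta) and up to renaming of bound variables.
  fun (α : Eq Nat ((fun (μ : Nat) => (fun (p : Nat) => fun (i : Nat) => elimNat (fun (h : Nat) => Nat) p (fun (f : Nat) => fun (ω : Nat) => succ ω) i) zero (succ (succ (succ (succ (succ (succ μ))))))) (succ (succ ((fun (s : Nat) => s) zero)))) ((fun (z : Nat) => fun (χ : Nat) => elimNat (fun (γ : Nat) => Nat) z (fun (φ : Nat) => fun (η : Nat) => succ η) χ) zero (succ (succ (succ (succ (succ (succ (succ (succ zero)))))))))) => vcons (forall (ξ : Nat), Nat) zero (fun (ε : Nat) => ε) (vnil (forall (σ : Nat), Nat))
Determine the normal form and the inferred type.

normal form:
  fun (α : Eq Nat (succ (succ (succ (succ (succ (succ (succ (succ zero)))))))) (succ (succ (succ (succ (succ (succ (succ (succ zero))))))))) => vcons (forall (μ : Nat), Nat) zero (fun (p : Nat) => p) (vnil (forall (i : Nat), Nat))
the term's type:
  forall (α : Eq Nat (succ (succ (succ (succ (succ (succ (succ (succ zero)))))))) (succ (succ (succ (succ (succ (succ (succ (succ zero))))))))), Vec (forall (μ : Nat), Nat) (succ zero)
observation: normalization takes exactly 56 steps under the normal-order strategy.


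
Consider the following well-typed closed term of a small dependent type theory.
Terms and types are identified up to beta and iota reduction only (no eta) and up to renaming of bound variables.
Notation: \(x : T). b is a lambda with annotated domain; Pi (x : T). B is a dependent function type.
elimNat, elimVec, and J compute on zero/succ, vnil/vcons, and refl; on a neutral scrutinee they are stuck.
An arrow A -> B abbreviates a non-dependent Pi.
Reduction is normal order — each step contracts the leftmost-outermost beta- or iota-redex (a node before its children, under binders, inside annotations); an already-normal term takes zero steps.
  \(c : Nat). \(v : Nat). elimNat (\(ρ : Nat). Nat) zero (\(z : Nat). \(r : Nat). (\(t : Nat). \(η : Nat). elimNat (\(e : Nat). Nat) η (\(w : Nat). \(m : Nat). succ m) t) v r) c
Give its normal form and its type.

normal form:
  \(c : Nat). \(v : Nat). elimNat (\(ρ : Nat). Nat) zero (\(z : Nat). \(r : Nat). elimNat (\(t : Nat). Nat) r (\(η : Nat). \(e : Nat). succ e) v) c
type:
  Nat -> Nat -> Nat
observation: contracting a beta-redex first, the term normalizes in 2 steps.


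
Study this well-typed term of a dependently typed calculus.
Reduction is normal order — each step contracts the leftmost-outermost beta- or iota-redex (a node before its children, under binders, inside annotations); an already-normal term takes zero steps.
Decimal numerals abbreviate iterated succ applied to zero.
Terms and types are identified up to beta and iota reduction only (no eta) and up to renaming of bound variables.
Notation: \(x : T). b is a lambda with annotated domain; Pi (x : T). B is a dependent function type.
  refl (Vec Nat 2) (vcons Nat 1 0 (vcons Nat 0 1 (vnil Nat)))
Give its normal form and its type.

resulting normal form:
  refl (Vec Nat 2) (vcons Nat 1 0 (vcons Nat 0 1 (vnil Nat)))
type:
  Eq (Vec Nat 2) (vcons Nat 1 0 (vcons Nat 0 1 (vnil Nat))) (vcons Nat 1 0 (vcons Nat 0 1 (vnil Nat)))
observation: the term is already in normal form.


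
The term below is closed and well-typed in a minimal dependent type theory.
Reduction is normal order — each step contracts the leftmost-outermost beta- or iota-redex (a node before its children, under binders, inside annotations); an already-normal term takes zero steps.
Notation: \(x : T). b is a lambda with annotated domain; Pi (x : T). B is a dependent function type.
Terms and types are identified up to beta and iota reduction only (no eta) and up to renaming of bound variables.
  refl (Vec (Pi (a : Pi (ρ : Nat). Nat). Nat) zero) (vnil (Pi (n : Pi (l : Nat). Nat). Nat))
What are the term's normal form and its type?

reduced normal form:
  refl (Vec (Pi (a : Pi (ρ : Nat). Nat). Nat) zero) (vnil (Pi (n : Pi (l : Nat). Nat). Nat))
type:
  Eq (Vec (Pi (a : Pi (ρ : Nat). Nat). Nat) zero) (vnil (Pi (n : Pi (l : Nat). Nat). Nat)) (vnil (Pi (k : Pi (α : Nat). Nat). Nat))
observation: no redex remains anywhere in the term; it is its own normal form.


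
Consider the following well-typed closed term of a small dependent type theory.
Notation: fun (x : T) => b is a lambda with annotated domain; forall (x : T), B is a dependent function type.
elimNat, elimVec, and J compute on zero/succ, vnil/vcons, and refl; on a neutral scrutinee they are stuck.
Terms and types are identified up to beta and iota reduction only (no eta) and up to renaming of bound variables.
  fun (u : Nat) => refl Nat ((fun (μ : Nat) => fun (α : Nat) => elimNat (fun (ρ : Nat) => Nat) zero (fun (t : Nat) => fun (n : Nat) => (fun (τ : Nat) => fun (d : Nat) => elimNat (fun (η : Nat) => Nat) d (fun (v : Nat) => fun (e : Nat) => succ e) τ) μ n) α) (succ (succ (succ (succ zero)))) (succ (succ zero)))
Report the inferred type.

type:
  forall (u : Nat), Eq Nat (succ (succ (succ (succ (succ (succ (succ (succ zero)))))))) (succ (succ (succ (succ (succ (succ (succ (succ zero))))))))


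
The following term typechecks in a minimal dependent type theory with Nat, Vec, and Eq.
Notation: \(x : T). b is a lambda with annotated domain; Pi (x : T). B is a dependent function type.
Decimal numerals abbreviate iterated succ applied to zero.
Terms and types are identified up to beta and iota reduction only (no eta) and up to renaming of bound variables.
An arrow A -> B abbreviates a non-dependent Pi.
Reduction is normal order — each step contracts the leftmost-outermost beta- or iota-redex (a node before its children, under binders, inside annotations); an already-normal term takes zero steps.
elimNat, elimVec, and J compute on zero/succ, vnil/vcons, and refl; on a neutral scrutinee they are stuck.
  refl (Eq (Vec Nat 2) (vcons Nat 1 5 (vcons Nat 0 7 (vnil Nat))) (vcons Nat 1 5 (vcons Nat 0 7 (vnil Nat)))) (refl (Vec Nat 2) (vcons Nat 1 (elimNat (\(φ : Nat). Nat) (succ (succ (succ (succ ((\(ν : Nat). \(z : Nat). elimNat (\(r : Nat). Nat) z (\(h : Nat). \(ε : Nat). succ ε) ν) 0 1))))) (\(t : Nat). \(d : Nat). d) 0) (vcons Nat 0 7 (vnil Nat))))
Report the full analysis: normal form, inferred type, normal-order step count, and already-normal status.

reduced normal form:
  refl (Eq (Vec Nat 2) (vcons Nat 1 5 (vcons Nat 0 7 (vnil Nat))) (vcons Nat 1 5 (vcons Nat 0 7 (vnil Nat)))) (refl (Vec Nat 2) (vcons Nat 1 5 (vcons Nat 0 7 (vnil Nat))))
the term's type:
  Eq (Eq (Vec Nat 2) (vcons Nat 1 5 (vcons Nat 0 7 (vnil Nat))) (vcons Nat 1 5 (vcons Nat 0 7 (vnil Nat)))) (refl (Vec Nat 2) (vcons Nat 1 5 (vcons Nat 0 7 (vnil Nat)))) (refl (Vec Nat 2) (vcons Nat 1 5 (vcons Nat 0 7 (vnil Nat))))
steps to reach normal form (normal order): 4
started in normal form: no
first redex: an elimNat iota-redex


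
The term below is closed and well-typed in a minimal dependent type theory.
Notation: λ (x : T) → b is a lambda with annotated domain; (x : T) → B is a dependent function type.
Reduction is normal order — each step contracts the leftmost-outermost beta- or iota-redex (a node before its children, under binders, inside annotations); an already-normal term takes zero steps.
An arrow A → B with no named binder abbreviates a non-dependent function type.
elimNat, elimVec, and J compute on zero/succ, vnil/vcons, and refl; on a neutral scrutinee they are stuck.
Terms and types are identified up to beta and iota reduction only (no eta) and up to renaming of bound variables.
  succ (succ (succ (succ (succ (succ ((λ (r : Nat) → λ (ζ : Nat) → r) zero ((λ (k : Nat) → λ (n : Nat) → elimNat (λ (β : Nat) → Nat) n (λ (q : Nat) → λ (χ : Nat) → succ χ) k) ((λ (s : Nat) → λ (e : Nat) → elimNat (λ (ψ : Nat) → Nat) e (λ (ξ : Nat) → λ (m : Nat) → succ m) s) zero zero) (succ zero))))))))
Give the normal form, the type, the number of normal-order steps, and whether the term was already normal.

normal form:
  succ (succ (succ (succ (succ (succ zero)))))
the term's type:
  Nat
reduction steps (normal order): 2
term was already normal: no
first contracted redex: a beta-redex


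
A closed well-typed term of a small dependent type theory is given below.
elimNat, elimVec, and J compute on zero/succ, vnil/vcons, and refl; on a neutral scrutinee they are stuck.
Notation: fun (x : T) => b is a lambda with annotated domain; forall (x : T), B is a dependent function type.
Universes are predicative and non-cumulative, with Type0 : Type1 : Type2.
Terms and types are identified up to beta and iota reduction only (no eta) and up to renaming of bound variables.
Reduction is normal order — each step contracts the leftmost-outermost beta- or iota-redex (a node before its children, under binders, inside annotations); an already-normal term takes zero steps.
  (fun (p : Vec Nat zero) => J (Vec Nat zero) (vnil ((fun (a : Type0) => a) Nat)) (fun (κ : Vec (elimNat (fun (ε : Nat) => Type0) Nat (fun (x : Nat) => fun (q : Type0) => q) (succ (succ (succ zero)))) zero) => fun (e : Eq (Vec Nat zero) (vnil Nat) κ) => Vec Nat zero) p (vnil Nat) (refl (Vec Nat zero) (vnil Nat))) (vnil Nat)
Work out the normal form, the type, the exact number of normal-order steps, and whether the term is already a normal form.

resulting normal form:
  vnil Nat
the term's type:
  Vec Nat zero
steps to reach normal form (normal order): 2
term was already normal: no
first redex: a beta-redex


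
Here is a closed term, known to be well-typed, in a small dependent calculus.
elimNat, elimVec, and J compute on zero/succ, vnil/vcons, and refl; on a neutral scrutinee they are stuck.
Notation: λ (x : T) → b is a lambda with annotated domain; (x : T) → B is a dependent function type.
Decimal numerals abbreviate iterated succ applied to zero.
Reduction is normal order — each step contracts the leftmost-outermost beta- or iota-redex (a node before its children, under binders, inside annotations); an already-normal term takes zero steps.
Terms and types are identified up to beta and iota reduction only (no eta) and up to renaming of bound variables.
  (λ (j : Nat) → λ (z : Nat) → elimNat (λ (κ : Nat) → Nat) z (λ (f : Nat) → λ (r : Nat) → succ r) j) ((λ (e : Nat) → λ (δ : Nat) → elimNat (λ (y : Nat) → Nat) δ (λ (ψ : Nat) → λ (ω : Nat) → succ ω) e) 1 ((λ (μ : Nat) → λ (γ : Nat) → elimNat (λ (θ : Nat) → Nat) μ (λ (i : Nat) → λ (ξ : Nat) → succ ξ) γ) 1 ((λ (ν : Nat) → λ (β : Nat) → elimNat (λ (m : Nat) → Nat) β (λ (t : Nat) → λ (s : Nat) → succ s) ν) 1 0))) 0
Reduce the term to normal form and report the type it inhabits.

reduced normal form:
  3
the term's type:
  Nat
observation: contracting a beta-redex first, the term normalizes in 30 steps.


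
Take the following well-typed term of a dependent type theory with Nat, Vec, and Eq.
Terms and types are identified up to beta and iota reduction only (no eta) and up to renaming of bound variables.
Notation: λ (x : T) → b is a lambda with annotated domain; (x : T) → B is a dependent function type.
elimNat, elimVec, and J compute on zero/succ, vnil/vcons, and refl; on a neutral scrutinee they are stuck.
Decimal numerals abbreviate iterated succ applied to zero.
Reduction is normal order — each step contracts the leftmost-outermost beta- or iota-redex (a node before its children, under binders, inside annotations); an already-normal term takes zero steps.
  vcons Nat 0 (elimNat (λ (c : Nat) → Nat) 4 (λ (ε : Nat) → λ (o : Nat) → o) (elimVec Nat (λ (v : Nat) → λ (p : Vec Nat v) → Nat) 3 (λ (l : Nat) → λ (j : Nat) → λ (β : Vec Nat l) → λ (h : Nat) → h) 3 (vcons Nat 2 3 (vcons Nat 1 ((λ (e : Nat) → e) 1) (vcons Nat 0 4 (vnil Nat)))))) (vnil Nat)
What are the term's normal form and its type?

resulting normal form:
  vcons Nat 0 4 (vnil Nat)
inferred type:
  Vec Nat 1
observation: 26 normal-order steps normalize the term, beginning with an elimVec iota-redex.


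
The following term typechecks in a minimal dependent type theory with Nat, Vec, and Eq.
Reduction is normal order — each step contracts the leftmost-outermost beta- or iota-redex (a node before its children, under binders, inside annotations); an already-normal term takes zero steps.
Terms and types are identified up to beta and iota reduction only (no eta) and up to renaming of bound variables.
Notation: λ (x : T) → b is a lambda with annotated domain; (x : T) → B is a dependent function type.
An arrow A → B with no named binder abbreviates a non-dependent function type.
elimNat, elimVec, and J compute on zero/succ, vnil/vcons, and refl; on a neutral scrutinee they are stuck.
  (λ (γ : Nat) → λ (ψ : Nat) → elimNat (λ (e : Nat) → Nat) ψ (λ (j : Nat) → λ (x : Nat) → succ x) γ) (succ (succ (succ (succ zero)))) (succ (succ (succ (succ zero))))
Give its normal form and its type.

resulting normal form:
  succ (succ (succ (succ (succ (succ (succ (succ zero)))))))
type:
  Nat
observation: the first redex contracted is a beta-redex; the normal form is reached in 15 normal-order steps.


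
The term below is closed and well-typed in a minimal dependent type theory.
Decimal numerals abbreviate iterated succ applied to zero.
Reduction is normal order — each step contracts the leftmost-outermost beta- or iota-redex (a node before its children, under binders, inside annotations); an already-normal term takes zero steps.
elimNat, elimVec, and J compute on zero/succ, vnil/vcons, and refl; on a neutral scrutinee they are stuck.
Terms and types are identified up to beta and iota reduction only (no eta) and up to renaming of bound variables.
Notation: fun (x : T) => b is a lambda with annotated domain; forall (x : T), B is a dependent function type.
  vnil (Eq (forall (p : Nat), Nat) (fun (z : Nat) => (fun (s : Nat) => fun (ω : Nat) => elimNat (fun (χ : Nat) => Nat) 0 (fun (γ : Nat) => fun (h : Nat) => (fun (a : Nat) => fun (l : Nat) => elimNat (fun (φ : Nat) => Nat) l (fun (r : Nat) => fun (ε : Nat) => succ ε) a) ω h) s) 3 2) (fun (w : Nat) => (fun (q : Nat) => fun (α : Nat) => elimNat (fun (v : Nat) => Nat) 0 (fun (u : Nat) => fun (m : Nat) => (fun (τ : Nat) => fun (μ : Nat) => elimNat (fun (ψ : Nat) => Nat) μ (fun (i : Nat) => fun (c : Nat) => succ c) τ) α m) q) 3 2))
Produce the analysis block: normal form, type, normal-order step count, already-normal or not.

reduced normal form:
  vnil (Eq (forall (p : Nat), Nat) (fun (z : Nat) => 6) (fun (s : Nat) => 6))
the term's type:
  Vec (Eq (forall (p : Nat), Nat) (fun (z : Nat) => 6) (fun (s : Nat) => 6)) 0
normal-order step count: 78
started in normal form: no
first contracted redex: a beta-redex
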